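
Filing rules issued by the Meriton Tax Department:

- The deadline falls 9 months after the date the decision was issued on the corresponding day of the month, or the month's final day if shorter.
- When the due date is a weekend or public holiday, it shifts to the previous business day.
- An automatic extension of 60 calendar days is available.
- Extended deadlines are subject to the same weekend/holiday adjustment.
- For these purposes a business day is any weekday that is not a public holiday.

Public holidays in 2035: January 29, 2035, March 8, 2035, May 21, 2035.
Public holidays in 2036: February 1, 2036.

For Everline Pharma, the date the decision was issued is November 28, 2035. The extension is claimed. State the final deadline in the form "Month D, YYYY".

October 27, 2036

9 months from November 28, 2035 is August 28, 2036.
August 28, 2036 (Thursday) is already a business day.
With the 60-day extension, August 28, 2036 becomes October 27, 2036.
October 27, 2036 is a Monday and not a listed holiday, so it stands.
So the filing is due October 27, 2036.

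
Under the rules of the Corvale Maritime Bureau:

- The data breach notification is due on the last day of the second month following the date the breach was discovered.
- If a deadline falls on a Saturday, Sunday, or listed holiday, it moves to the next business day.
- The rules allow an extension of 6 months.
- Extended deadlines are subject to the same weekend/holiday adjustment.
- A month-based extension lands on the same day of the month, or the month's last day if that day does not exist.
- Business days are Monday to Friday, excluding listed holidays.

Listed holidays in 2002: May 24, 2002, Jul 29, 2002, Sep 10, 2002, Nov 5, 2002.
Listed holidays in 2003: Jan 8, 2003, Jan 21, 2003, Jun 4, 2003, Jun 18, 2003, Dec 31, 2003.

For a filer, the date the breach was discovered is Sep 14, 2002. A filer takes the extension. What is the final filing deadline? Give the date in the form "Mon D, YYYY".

2 months after Sep 14, 2002 falls in November 2002; the last day of that month is Nov 30, 2002.
Because Nov 30, 2002 is a Saturday, the deadline becomes Dec 2, 2002 (Monday).
Applying the 6 months extension: 6 months after Dec 2, 2002 is Jun 2, 2003.
Jun 2, 2003 falls on a Monday, which is a business day, so no adjustment is needed.
Final deadline: Jun 2, 2003.

Jun 2, 2003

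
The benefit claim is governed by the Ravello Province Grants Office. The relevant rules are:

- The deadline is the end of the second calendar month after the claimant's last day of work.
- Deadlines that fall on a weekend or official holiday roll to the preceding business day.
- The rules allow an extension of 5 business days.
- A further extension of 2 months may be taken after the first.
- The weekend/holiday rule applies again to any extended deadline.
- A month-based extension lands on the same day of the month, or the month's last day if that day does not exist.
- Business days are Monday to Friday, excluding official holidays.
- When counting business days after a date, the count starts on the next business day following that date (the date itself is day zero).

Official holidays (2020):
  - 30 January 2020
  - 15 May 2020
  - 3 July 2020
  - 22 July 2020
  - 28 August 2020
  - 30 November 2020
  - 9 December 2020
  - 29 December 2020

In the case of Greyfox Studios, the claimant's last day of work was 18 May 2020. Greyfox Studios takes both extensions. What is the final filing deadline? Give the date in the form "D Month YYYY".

7 October 2020

2 months after 18 May 2020 falls in July 2020; the last day of that month is 31 July 2020.
31 July 2020 is a Friday and not a listed holiday, so it stands.
Counting 5 further business days from 31 July 2020 reaches 7 August 2020.
Since 7 August 2020 is a Friday and not a holiday, the date is unchanged.
Applying the 2 months extension: 2 months after 7 August 2020 is 7 October 2020.
Since 7 October 2020 is a Wednesday and not a holiday, the date is unchanged.
Final deadline: 7 October 2020.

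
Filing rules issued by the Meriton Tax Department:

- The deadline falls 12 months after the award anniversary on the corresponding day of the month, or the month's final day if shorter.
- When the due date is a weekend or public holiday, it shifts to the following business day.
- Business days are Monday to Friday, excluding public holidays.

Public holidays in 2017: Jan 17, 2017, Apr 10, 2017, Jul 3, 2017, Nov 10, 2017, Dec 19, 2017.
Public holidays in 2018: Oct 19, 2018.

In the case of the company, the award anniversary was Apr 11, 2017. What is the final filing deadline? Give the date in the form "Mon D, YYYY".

Moving 12 months forward from Apr 11, 2017 on the corresponding day gives Apr 11, 2018.
Apr 11, 2018 (Wednesday) is already a business day.
The final due date is Apr 11, 2018.

Apr 11, 2018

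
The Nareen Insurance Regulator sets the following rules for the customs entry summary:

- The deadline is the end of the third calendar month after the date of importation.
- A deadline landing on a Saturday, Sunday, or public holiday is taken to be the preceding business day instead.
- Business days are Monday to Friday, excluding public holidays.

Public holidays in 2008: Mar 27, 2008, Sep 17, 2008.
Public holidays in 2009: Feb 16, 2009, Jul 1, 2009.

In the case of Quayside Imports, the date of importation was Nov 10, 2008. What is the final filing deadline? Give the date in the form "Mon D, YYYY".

The third month after Nov 10, 2008 is February 2009, whose last day is Feb 28, 2009.
Because Feb 28, 2009 is a Saturday, the deadline becomes Feb 27, 2009 (Friday).
So the filing is due Feb 27, 2009.

Feb 27, 2009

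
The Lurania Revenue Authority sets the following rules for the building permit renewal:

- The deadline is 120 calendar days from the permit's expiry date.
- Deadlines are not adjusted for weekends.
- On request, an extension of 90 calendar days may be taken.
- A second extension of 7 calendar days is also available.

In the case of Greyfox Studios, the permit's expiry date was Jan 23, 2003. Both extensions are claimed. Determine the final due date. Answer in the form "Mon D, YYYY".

From Jan 23, 2003, 120 calendar days later is May 23, 2003.
No adjustment is made for weekends or holidays, so May 23, 2003 stands.
Add the 90 calendar-day extension to May 23, 2003: Aug 21, 2003.
Aug 21, 2003 is a Thursday; no weekend or holiday adjustment applies.
With the 7-day extension, Aug 21, 2003 becomes Aug 28, 2003.
Aug 28, 2003 is a Thursday; no weekend or holiday adjustment applies.
The final due date is Aug 28, 2003.

Aug 28, 2003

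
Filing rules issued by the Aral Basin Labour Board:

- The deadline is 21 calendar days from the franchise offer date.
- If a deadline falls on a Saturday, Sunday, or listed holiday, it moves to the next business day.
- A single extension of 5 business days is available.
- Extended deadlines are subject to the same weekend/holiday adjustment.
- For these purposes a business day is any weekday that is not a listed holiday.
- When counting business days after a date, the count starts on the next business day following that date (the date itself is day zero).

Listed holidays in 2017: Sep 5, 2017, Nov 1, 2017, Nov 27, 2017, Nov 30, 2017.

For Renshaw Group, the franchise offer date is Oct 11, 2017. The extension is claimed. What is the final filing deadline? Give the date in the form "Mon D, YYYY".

Nov 9, 2017

Adding 21 calendar days to Oct 11, 2017 gives Nov 1, 2017.
Nov 1, 2017 is a listed holiday; the next business day is Nov 2, 2017 (Thursday).
The 5-business-day extension runs from Nov 2, 2017 to Nov 9, 2017.
Nov 9, 2017 (Thursday) is already a business day.
Final deadline: Nov 9, 2017.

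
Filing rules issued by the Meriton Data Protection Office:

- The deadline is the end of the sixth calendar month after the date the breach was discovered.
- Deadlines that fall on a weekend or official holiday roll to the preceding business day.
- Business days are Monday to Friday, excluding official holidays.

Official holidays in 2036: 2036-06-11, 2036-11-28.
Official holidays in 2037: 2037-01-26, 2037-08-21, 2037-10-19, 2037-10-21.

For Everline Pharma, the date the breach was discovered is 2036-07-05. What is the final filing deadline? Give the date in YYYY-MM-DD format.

6 months after 2036-07-05 is January 2037; that month ends on 2037-01-31.
2037-01-31 is a Saturday; the preceding business day is 2037-01-30 (Friday).
So the filing is due 2037-01-30.

2037-01-30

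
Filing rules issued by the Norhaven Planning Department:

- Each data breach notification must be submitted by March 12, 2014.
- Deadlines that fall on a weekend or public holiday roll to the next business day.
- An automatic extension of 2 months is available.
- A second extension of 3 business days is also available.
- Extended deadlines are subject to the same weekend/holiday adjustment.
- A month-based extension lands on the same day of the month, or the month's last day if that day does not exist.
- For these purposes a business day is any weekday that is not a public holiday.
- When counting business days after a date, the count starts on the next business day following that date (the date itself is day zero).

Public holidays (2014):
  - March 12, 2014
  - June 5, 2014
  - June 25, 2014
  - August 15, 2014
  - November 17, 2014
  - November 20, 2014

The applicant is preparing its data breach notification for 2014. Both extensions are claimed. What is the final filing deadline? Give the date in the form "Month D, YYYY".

May 16, 2014

The stated deadline is March 12, 2014.
Because March 12, 2014 is a listed holiday, the deadline becomes March 13, 2014 (Thursday).
Applying the 2 months extension: 2 months after March 13, 2014 is May 13, 2014.
May 13, 2014 (Tuesday) is already a business day.
Counting 3 further business days from May 13, 2014 reaches May 16, 2014.
May 16, 2014 (Friday) is already a business day.
The final due date is May 16, 2014.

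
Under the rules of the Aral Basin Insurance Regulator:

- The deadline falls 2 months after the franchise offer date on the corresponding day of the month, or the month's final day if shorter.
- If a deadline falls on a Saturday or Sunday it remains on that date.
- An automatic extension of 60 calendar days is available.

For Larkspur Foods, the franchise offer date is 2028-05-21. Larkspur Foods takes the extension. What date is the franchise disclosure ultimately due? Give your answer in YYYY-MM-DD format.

2028-09-19

2 months from 2028-05-21 is 2028-07-21.
2028-07-21 is a Friday; no weekend or holiday adjustment applies.
With the 60-day extension, 2028-07-21 becomes 2028-09-19.
2028-09-19 falls on a Tuesday. The rules make no weekend/holiday allowance, so it remains 2028-09-19.
The final due date is 2028-09-19.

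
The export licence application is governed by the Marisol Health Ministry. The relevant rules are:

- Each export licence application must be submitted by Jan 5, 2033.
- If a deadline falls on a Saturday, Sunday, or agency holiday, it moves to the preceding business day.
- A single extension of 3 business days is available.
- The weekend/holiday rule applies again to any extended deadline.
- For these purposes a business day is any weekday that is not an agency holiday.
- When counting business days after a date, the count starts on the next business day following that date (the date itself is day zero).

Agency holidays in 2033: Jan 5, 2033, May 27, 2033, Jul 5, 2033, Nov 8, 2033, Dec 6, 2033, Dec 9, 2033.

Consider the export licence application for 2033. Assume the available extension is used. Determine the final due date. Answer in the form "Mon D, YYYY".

The statutory due date is Jan 5, 2033.
Jan 5, 2033 falls on a listed holiday. Rolling to the preceding business day gives Jan 4, 2033, a Tuesday.
The 3-business-day extension runs from Jan 4, 2033 to Jan 10, 2033.
Jan 10, 2033 is a Monday and not a listed holiday, so it stands.
Deadline: Jan 10, 2033.

Jan 10, 2033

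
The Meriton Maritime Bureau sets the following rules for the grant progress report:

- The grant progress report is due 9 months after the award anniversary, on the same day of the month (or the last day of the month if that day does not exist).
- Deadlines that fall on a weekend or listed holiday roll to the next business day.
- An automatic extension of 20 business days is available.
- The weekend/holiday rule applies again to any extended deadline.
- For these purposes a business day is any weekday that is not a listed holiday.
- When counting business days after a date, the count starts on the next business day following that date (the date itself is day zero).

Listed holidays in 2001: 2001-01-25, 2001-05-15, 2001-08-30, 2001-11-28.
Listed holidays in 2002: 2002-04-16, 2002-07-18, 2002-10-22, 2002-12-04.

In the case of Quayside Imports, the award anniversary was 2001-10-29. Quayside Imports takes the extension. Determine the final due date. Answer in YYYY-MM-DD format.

2002-08-26

9 months after 2001-10-29, on the same day of the month, is 2002-07-29.
2002-07-29 is a Monday and not a listed holiday, so it stands.
Applying the 20-business-day extension: 20 business days after 2002-07-29 is 2002-08-26.
Since 2002-08-26 is a Monday and not a holiday, the date is unchanged.
The final due date is 2002-08-26.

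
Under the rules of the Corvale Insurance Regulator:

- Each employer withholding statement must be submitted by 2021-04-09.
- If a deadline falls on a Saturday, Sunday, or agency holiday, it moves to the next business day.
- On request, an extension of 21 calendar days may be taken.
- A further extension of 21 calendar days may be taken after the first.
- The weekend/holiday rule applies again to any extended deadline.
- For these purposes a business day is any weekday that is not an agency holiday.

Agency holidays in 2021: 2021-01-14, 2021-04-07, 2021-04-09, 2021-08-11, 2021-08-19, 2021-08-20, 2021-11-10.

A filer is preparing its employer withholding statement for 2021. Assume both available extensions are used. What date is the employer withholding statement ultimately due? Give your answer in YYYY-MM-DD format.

2021-05-24

The stated deadline is 2021-04-09.
2021-04-09 is a listed holiday, so it moves to the next business day, 2021-04-12 (Monday).
With the 21-day extension, 2021-04-12 becomes 2021-05-03.
2021-05-03 (Monday) is already a business day.
The 21-calendar-day extension moves the deadline from 2021-05-03 to 2021-05-24.
2021-05-24 (Monday) is already a business day.
So the filing is due 2021-05-24.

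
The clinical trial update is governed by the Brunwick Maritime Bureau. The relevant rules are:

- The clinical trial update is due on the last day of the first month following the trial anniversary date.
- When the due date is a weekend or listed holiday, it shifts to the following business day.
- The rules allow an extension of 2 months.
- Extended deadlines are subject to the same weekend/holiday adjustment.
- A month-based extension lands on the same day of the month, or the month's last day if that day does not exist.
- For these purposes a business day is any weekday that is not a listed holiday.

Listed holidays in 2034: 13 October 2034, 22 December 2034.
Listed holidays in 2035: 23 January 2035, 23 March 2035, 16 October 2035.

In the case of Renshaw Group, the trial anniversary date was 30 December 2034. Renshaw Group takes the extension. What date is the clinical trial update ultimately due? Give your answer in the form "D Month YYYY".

2 April 2035

1 month after 30 December 2034 is January 2035; that month ends on 31 January 2035.
31 January 2035 falls on a Wednesday, which is a business day, so no adjustment is needed.
Applying the 2 months extension: 2 months after 31 January 2035 is 31 March 2035.
Because 31 March 2035 is a Saturday, the deadline becomes 2 April 2035 (Monday).
So the filing is due 2 April 2035.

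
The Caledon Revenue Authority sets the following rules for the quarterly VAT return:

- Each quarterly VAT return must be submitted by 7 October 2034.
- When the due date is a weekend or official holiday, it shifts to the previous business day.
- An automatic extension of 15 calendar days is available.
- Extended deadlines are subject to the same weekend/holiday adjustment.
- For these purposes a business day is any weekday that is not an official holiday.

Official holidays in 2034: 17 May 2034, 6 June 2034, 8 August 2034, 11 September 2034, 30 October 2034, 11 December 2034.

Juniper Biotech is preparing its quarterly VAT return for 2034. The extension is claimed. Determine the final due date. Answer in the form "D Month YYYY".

The stated deadline is 7 October 2034.
7 October 2034 is a Saturday, so it moves to the preceding business day, 6 October 2034 (Friday).
Add the 15 calendar-day extension to 6 October 2034: 21 October 2034.
Because 21 October 2034 is a Saturday, the deadline becomes 20 October 2034 (Friday).
Deadline: 20 October 2034.

20 October 2034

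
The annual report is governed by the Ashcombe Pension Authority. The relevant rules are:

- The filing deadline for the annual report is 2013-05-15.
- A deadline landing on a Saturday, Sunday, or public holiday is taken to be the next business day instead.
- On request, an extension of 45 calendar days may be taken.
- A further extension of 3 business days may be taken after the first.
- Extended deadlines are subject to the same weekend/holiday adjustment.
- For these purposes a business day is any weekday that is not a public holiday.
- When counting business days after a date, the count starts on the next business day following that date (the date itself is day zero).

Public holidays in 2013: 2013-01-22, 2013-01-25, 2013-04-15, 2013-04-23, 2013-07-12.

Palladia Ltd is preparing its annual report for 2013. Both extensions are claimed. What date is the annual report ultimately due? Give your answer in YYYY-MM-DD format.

Start from the fixed due date, 2013-05-15.
2013-05-15 is a Wednesday and not a listed holiday, so it stands.
Applying the 45-calendar-day extension: 2013-05-15 + 45 days = 2013-06-29.
Because 2013-06-29 is a Saturday, the deadline becomes 2013-07-01 (Monday).
The 3-business-day extension runs from 2013-07-01 to 2013-07-04.
2013-07-04 is a Thursday and not a listed holiday, so it stands.
The final due date is 2013-07-04.

2013-07-04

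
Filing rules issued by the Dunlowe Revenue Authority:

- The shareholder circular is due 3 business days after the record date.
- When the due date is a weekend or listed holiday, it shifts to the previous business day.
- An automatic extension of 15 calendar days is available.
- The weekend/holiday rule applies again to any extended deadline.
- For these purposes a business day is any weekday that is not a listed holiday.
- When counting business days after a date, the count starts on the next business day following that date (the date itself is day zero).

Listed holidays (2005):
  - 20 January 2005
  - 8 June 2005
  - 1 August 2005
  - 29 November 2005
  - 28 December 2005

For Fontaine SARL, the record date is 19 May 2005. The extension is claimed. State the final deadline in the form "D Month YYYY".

7 June 2005

Starting the day after 19 May 2005 and counting 3 business days lands on 24 May 2005.
24 May 2005 is a Tuesday and not a listed holiday, so it stands.
Applying the 15-calendar-day extension: 24 May 2005 + 15 days = 8 June 2005.
8 June 2005 falls on a listed holiday. Rolling to the preceding business day gives 7 June 2005, a Tuesday.
Deadline: 7 June 2005.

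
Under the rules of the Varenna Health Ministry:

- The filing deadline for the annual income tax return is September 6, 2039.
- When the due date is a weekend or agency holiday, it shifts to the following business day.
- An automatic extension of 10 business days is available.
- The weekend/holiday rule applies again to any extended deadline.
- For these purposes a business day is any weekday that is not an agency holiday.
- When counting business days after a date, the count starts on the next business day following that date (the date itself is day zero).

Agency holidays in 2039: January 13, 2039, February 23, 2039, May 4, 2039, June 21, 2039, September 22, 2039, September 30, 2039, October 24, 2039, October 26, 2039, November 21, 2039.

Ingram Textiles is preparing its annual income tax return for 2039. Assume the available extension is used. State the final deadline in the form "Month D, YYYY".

September 20, 2039

The statutory due date is September 6, 2039.
September 6, 2039 falls on a Tuesday, which is a business day, so no adjustment is needed.
Counting 10 further business days from September 6, 2039 reaches September 20, 2039.
Since September 20, 2039 is a Tuesday and not a holiday, the date is unchanged.
Deadline: September 20, 2039.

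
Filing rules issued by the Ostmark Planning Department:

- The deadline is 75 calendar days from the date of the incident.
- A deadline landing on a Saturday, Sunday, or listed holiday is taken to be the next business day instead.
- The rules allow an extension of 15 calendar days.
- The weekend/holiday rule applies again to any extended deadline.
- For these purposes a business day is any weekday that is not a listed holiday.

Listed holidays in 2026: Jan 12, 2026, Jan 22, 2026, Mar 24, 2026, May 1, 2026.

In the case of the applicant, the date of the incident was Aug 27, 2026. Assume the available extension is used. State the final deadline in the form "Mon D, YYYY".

Nov 25, 2026

75 calendar days after Aug 27, 2026 is Nov 10, 2026.
Since Nov 10, 2026 is a Tuesday and not a holiday, the date is unchanged.
Applying the 15-calendar-day extension: Nov 10, 2026 + 15 days = Nov 25, 2026.
Nov 25, 2026 is a Wednesday and not a listed holiday, so it stands.
So the filing is due Nov 25, 2026.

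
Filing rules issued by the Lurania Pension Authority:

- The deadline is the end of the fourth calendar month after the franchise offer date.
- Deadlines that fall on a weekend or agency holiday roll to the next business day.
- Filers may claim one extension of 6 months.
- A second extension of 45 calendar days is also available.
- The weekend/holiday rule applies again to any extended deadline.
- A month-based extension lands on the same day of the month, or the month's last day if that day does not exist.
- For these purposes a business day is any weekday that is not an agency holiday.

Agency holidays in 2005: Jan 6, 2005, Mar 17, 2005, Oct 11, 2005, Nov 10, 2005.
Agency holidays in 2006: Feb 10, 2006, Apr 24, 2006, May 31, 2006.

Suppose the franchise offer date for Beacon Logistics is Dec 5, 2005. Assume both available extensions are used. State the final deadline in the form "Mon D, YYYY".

The fourth month after Dec 5, 2005 is April 2006, whose last day is Apr 30, 2006.
Apr 30, 2006 is a Sunday, so it moves to the next business day, May 1, 2006 (Monday).
Add 6 months to May 1, 2006: Nov 1, 2006.
Nov 1, 2006 falls on a Wednesday, which is a business day, so no adjustment is needed.
The 45-calendar-day extension moves the deadline from Nov 1, 2006 to Dec 16, 2006.
Dec 16, 2006 is a Saturday, so it moves to the next business day, Dec 18, 2006 (Monday).
So the filing is due Dec 18, 2006.

Dec 18, 2006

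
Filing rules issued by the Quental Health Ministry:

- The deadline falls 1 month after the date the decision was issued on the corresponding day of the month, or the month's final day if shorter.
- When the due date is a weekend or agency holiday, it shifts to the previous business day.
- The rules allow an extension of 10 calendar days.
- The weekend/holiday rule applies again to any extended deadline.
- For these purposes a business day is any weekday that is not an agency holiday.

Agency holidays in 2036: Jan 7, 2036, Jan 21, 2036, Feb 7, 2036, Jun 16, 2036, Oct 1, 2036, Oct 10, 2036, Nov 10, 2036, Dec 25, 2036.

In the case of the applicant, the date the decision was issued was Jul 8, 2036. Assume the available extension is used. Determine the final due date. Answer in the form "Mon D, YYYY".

1 month from Jul 8, 2036 is Aug 8, 2036.
Since Aug 8, 2036 is a Friday and not a holiday, the date is unchanged.
The 10-calendar-day extension moves the deadline from Aug 8, 2036 to Aug 18, 2036.
Aug 18, 2036 (Monday) is already a business day.
Final deadline: Aug 18, 2036.

Aug 18, 2036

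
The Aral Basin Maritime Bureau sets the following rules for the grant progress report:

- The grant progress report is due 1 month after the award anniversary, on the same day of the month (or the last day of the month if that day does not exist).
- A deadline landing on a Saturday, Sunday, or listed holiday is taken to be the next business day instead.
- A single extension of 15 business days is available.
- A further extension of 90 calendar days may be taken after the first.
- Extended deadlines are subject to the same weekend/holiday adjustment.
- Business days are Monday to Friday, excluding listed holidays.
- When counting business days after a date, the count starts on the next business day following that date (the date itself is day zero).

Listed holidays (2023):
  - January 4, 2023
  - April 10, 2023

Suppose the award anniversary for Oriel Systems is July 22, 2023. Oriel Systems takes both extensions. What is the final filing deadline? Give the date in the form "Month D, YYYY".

December 11, 2023

Moving 1 month forward from July 22, 2023 on the corresponding day gives August 22, 2023.
Since August 22, 2023 is a Tuesday and not a holiday, the date is unchanged.
The 15-business-day extension runs from August 22, 2023 to September 12, 2023.
Since September 12, 2023 is a Tuesday and not a holiday, the date is unchanged.
Applying the 90-calendar-day extension: September 12, 2023 + 90 days = December 11, 2023.
December 11, 2023 falls on a Monday, which is a business day, so no adjustment is needed.
So the filing is due December 11, 2023.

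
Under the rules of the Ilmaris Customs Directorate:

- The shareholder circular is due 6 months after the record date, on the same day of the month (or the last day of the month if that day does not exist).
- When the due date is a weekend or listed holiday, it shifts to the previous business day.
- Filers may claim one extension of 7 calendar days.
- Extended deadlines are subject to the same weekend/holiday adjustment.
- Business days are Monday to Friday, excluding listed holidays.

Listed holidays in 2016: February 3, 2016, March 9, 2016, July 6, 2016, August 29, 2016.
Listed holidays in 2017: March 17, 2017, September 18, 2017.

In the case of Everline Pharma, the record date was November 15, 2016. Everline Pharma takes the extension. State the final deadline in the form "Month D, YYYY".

Moving 6 months forward from November 15, 2016 on the corresponding day gives May 15, 2017.
May 15, 2017 falls on a Monday, which is a business day, so no adjustment is needed.
The 7-calendar-day extension moves the deadline from May 15, 2017 to May 22, 2017.
Since May 22, 2017 is a Monday and not a holiday, the date is unchanged.
Deadline: May 22, 2017.

May 22, 2017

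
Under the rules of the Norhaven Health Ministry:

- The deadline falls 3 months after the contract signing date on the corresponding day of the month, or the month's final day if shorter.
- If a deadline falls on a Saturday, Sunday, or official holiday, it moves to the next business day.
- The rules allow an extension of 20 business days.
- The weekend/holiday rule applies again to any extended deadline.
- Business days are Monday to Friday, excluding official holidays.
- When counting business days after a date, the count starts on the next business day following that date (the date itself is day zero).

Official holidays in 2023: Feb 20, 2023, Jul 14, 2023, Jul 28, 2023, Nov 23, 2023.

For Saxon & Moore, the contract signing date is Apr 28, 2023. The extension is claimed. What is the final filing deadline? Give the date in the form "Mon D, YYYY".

3 months after Apr 28, 2023, on the same day of the month, is Jul 28, 2023.
Jul 28, 2023 is a listed holiday; the next business day is Jul 31, 2023 (Monday).
Counting 20 further business days from Jul 31, 2023 reaches Aug 28, 2023.
Aug 28, 2023 (Monday) is already a business day.
So the filing is due Aug 28, 2023.

Aug 28, 2023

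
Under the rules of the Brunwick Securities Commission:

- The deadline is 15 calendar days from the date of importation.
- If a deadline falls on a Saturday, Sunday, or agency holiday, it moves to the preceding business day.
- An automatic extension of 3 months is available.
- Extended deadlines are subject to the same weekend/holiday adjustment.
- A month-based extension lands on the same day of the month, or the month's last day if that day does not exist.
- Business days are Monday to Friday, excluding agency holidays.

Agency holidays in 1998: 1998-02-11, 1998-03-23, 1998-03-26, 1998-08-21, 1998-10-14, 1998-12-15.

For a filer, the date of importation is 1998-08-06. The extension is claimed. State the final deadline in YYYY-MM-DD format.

15 calendar days after 1998-08-06 is 1998-08-21.
1998-08-21 is a listed holiday, so it moves to the preceding business day, 1998-08-20 (Thursday).
The 3 months extension carries 1998-08-20 to 1998-11-20.
1998-11-20 is a Friday and not a listed holiday, so it stands.
The final due date is 1998-11-20.

1998-11-20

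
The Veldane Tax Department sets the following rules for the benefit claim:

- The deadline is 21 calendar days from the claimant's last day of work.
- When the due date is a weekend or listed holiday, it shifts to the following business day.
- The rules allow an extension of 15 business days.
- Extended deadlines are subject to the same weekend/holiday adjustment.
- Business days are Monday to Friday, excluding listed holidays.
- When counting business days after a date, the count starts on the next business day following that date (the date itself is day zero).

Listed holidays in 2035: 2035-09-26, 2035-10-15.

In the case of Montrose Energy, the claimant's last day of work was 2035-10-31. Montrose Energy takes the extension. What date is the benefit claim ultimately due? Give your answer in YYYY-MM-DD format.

2035-12-12

Trigger date 2035-10-31 + 21 calendar days = 2035-11-21.
2035-11-21 is a Wednesday and not a listed holiday, so it stands.
The 15-business-day extension runs from 2035-11-21 to 2035-12-12.
Since 2035-12-12 is a Wednesday and not a holiday, the date is unchanged.
Final deadline: 2035-12-12.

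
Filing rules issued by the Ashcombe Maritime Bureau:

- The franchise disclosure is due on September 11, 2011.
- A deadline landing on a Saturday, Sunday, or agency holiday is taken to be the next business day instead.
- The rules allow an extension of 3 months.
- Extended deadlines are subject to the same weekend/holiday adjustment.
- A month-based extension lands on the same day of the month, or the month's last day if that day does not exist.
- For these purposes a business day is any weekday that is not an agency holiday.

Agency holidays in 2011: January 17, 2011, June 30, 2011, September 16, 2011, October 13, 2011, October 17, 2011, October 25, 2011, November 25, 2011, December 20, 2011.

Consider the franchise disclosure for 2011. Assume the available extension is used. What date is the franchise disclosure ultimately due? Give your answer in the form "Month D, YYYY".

Start from the fixed due date, September 11, 2011.
September 11, 2011 is a Sunday, so it moves to the next business day, September 12, 2011 (Monday).
Add 3 months to September 12, 2011: December 12, 2011.
December 12, 2011 (Monday) is already a business day.
The final due date is December 12, 2011.

December 12, 2011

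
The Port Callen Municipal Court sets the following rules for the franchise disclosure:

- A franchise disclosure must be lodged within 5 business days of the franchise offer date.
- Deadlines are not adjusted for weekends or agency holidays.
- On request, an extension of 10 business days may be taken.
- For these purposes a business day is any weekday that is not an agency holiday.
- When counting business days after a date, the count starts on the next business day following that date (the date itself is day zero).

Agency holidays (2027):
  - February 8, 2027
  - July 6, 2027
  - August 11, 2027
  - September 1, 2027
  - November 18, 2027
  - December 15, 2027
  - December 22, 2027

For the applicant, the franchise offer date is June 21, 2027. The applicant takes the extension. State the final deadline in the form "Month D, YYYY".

5 business days after June 21, 2027, excluding weekends and holidays, is June 28, 2027.
June 28, 2027 is a Monday; no weekend or holiday adjustment applies.
Counting 10 further business days from June 28, 2027 reaches July 13, 2027.
July 13, 2027 falls on a Tuesday. The rules make no weekend/holiday allowance, so it remains July 13, 2027.
Deadline: July 13, 2027.

July 13, 2027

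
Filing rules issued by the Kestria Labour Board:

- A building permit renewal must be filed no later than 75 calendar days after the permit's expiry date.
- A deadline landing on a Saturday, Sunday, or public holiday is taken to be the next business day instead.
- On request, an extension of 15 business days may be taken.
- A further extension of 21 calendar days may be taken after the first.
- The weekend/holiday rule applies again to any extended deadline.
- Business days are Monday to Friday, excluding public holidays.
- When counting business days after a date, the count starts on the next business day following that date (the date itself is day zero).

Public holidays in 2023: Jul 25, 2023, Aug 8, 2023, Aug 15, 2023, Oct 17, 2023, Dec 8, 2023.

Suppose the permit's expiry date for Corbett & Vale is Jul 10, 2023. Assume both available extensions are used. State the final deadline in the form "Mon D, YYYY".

Trigger date Jul 10, 2023 + 75 calendar days = Sep 23, 2023.
Sep 23, 2023 is a Saturday, so it moves to the next business day, Sep 25, 2023 (Monday).
Counting 15 further business days from Sep 25, 2023 reaches Oct 16, 2023.
Since Oct 16, 2023 is a Monday and not a holiday, the date is unchanged.
Applying the 21-calendar-day extension: Oct 16, 2023 + 21 days = Nov 6, 2023.
Nov 6, 2023 (Monday) is already a business day.
Deadline: Nov 6, 2023.

Nov 6, 2023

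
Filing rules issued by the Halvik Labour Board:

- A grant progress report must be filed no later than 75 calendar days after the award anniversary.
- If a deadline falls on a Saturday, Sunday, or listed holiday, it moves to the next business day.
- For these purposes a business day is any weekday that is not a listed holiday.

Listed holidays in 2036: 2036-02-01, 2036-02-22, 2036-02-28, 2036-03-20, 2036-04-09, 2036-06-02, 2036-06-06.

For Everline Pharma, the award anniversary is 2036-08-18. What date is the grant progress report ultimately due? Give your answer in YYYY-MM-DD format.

2036-11-03

Adding 75 calendar days to 2036-08-18 gives 2036-11-01.
2036-11-01 falls on a Saturday. Rolling to the next business day gives 2036-11-03, a Monday.
Deadline: 2036-11-03.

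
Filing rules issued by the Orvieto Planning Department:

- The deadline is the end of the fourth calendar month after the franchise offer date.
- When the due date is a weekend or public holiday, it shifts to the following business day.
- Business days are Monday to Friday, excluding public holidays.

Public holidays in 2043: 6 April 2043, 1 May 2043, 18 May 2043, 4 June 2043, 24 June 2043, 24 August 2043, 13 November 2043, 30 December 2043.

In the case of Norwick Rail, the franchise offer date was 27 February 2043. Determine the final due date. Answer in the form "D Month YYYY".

The fourth month after 27 February 2043 is June 2043, whose last day is 30 June 2043.
30 June 2043 is a Tuesday and not a listed holiday, so it stands.
Deadline: 30 June 2043.

30 June 2043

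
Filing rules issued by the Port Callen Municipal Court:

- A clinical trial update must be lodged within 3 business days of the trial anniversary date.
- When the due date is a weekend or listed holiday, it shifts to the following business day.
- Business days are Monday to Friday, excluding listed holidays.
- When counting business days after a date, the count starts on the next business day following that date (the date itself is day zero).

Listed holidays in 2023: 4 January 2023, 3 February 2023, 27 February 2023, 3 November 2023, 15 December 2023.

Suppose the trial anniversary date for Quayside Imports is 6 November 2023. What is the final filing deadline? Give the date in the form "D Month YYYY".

3 business days after 6 November 2023, excluding weekends and holidays, is 9 November 2023.
9 November 2023 is a Thursday and not a listed holiday, so it stands.
The final due date is 9 November 2023.

9 November 2023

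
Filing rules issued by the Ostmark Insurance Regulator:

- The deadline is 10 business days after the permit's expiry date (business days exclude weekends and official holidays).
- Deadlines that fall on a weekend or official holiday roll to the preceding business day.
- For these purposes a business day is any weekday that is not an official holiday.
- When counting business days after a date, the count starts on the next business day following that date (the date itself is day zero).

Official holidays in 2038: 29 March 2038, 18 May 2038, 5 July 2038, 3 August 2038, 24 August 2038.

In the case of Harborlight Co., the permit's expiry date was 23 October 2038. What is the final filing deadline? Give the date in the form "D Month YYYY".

5 November 2038

Counting 10 business days after 23 October 2038 (skipping weekends and listed holidays) reaches 5 November 2038.
5 November 2038 falls on a Friday, which is a business day, so no adjustment is needed.
The final due date is 5 November 2038.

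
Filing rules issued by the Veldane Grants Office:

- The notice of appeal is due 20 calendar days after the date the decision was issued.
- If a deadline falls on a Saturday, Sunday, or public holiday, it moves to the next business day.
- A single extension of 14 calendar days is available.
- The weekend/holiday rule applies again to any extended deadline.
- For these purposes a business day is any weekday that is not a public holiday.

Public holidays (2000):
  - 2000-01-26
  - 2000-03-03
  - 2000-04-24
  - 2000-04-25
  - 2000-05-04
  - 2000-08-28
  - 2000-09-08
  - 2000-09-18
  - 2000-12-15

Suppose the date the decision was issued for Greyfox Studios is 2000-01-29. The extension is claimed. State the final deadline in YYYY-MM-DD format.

2000-03-06

20 calendar days after 2000-01-29 is 2000-02-18.
2000-02-18 (Friday) is already a business day.
The 14-calendar-day extension moves the deadline from 2000-02-18 to 2000-03-03.
2000-03-03 falls on a listed holiday. Rolling to the next business day gives 2000-03-06, a Monday.
So the filing is due 2000-03-06.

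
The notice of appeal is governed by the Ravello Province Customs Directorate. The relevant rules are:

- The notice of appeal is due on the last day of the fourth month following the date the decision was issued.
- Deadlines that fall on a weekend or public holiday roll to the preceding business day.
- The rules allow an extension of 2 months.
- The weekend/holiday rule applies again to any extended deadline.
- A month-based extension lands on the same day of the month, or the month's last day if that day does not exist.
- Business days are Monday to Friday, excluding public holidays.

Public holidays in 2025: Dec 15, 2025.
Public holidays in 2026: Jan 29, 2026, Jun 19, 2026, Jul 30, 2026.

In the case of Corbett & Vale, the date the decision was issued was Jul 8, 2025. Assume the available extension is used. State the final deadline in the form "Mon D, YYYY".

4 months after Jul 8, 2025 is November 2025; that month ends on Nov 30, 2025.
Nov 30, 2025 is a Sunday, so it moves to the preceding business day, Nov 28, 2025 (Friday).
Add 2 months to Nov 28, 2025: Jan 28, 2026.
Since Jan 28, 2026 is a Wednesday and not a holiday, the date is unchanged.
Deadline: Jan 28, 2026.

Jan 28, 2026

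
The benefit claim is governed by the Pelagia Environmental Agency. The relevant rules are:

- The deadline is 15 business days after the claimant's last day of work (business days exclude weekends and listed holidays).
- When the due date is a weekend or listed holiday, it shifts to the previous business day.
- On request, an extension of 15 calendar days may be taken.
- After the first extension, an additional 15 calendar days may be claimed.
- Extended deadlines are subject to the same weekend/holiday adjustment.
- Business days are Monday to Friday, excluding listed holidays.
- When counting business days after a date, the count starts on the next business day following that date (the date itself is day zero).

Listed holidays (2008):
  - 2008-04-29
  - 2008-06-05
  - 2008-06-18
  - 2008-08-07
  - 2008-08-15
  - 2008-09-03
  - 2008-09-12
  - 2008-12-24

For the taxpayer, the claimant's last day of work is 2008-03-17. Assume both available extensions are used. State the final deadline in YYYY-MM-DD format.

Counting 15 business days after 2008-03-17 (skipping weekends and listed holidays) reaches 2008-04-07.
Since 2008-04-07 is a Monday and not a holiday, the date is unchanged.
With the 15-day extension, 2008-04-07 becomes 2008-04-22.
2008-04-22 (Tuesday) is already a business day.
Add the 15 calendar-day extension to 2008-04-22: 2008-05-07.
2008-05-07 falls on a Wednesday, which is a business day, so no adjustment is needed.
Final deadline: 2008-05-07.

2008-05-07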